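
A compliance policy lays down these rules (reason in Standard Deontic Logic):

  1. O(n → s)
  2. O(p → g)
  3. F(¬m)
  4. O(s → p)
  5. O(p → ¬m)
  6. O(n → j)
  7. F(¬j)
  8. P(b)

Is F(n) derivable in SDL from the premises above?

Premise 3 is F(¬m), i.e. O(m).
The contrapositive of premise 5 (O(p → ¬m)) is O(m → ¬p), and O(m) is already established, so O(¬p).
The contrapositive of premise 4 (O(s → p)) is O(¬p → ¬s), and O(¬p) is already established, so O(¬s).
Premise 1 is O(n → s); contrapositively O(¬s → ¬n). Since O(¬s) holds, K gives O(¬n).
Premises 2, 6, 7, 8 do not contribute to this derivation.
So O(¬n) holds, i.e. F(n). The claim follows.

Yes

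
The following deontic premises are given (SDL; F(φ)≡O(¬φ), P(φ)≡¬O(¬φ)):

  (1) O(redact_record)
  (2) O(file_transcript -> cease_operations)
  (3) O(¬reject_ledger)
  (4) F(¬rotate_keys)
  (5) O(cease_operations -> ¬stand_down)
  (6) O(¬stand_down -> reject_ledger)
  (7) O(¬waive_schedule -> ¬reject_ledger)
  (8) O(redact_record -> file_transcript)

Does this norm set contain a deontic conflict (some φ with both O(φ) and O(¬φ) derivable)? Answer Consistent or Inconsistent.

Inconsistent

Premise 3 gives O(¬reject_ledger).
Premise 6 is O(¬stand_down -> reject_ledger); contrapositively O(¬reject_ledger -> stand_down). Since O(¬reject_ledger) holds, K gives O(stand_down).
The contrapositive of premise 5 (O(cease_operations -> ¬stand_down)) is O(stand_down -> ¬cease_operations), and O(stand_down) is already established, so O(¬cease_operations).
The contrapositive of premise 2 (O(file_transcript -> cease_operations)) is O(¬cease_operations -> ¬file_transcript), and O(¬cease_operations) is already established, so O(¬file_transcript).
Premise 8, O(redact_record -> file_transcript), contraposes to O(¬file_transcript -> ¬redact_record); with O(¬file_transcript) we get O(¬redact_record).
However, premise 1 gives O(redact_record).
We now have both O(¬redact_record) and O(redact_record) — redact_record is simultaneously obligatory and forbidden, violating the D-axiom.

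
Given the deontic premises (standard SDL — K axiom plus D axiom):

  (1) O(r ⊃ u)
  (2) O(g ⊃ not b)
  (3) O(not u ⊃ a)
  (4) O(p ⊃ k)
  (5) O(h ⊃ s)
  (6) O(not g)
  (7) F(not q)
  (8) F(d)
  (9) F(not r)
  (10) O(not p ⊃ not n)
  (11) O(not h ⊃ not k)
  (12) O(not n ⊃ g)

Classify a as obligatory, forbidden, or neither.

Neither

Premise 3 is O(not u ⊃ a), but O(not u) is not derivable from the premises, so it does not yield O(a).
No premise or chain of K-axiom applications forces O(a), and none forces O(not a). So a is neither obligatory nor forbidden under these norms.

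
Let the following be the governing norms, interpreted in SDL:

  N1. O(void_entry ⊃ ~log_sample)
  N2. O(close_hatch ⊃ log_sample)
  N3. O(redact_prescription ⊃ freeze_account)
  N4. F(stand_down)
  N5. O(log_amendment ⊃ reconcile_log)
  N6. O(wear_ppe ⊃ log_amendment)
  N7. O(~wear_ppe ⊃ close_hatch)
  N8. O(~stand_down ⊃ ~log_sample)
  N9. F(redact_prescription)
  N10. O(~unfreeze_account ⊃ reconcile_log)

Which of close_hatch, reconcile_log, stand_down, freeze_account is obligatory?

F(stand_down) at premise 4 means O(~stand_down).
From O(~stand_down) and premise 8, O(~stand_down ⊃ ~log_sample), we obtain O(~log_sample).
Premise 2 is O(close_hatch ⊃ log_sample); contrapositively O(~log_sample ⊃ ~close_hatch). Since O(~log_sample) holds, K gives O(~close_hatch).
Premise 7 is O(~wear_ppe ⊃ close_hatch); contrapositively O(~close_hatch ⊃ wear_ppe). Since O(~close_hatch) holds, K gives O(wear_ppe).
With premise 6, O(wear_ppe ⊃ log_amendment), the K-axiom yields O(log_amendment).
From O(log_amendment) and premise 5, O(log_amendment ⊃ reconcile_log), we obtain O(reconcile_log).
So O(reconcile_log) holds — reconcile_log is obligatory. None of the other listed options is made obligatory by any chain of premises.

reconcile_log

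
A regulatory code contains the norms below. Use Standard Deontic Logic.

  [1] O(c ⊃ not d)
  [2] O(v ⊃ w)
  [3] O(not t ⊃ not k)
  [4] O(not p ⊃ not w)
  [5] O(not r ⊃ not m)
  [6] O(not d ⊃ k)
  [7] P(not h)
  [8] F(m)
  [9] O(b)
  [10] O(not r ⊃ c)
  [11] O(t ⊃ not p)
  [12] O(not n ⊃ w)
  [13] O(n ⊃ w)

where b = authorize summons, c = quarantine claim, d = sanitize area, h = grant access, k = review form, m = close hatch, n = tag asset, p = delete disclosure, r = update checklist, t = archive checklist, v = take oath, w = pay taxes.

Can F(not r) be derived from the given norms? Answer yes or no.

Yes

Premises 12 and 13 are O(not n ⊃ w) and O(n ⊃ w); every ideal world satisfies not n or n, so in either case w holds — hence O(w).
Premise 4, O(not p ⊃ not w), contraposes to O(w ⊃ p); with O(w) we get O(p).
Premise 11 is O(t ⊃ not p); contrapositively O(p ⊃ not t). Since O(p) holds, K gives O(not t).
Applying K to premise 3 (O(not t ⊃ not k)) and O(not t) yields O(not k).
The contrapositive of premise 6 (O(not d ⊃ k)) is O(not k ⊃ d), and O(not k) is already established, so O(d).
The contrapositive of premise 1 (O(c ⊃ not d)) is O(d ⊃ not c), and O(d) is already established, so O(not c).
Premise 10 is O(not r ⊃ c); contrapositively O(not c ⊃ r). Since O(not c) holds, K gives O(r).
Premises 2, 5, 7, 8, 9 do not contribute to this derivation.
So O(r) holds, i.e. F(not r). The claim follows.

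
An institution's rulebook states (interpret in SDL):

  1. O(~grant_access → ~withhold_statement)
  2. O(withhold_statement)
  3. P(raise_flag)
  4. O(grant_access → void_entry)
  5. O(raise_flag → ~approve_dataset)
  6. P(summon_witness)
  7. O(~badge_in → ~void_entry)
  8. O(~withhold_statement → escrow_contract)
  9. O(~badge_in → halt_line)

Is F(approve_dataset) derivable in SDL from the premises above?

Premise 5 is O(raise_flag → ~approve_dataset), but O(raise_flag) is not derivable from the premises (the permission P(raise_flag) asserts only ~O(~raise_flag), not O(raise_flag)), so it does not yield O(~approve_dataset).
No other premise forces O(~approve_dataset). An ideal world satisfying every premise can still have approve_dataset true, so F(approve_dataset) is not derivable.

No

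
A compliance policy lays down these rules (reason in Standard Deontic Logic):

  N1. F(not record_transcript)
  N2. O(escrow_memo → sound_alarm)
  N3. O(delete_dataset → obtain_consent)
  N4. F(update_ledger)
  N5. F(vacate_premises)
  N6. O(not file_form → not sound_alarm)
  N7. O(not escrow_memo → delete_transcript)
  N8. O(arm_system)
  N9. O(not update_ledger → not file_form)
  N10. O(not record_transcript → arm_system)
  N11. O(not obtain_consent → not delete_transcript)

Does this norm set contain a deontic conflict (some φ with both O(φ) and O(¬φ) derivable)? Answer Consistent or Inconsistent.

Consistent

Premise 10 is O(not record_transcript → arm_system); even if O(arm_system) held, inferring O(not record_transcript) would be affirming the consequent — invalid.
So O(not record_transcript) is not derivable, and the apparent clash with O(record_transcript) does not arise.
A world satisfying every obligation exists (e.g. arm_system=true, delete_dataset=false, delete_transcript=true, escrow_memo=false, file_form=false, obtain_consent=true, record_transcript=true, sound_alarm=false, update_ledger=false, vacate_premises=false); no atom is both obligatory and forbidden, so the set is consistent.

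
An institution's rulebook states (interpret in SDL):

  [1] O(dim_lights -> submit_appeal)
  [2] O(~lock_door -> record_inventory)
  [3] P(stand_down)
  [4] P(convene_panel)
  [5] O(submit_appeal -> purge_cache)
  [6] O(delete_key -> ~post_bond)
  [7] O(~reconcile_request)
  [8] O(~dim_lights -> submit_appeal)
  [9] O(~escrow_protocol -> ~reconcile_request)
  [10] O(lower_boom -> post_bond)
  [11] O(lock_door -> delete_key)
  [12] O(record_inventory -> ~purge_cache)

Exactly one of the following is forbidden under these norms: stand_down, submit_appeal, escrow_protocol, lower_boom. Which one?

lower_boom

By case analysis on ~dim_lights: premise 8 gives O(~dim_lights -> submit_appeal) and premise 1 gives O(dim_lights -> submit_appeal), so O(submit_appeal) either way.
Premise 5 is O(submit_appeal -> purge_cache); since O(submit_appeal), deontic closure gives O(purge_cache).
The contrapositive of premise 12 (O(record_inventory -> ~purge_cache)) is O(purge_cache -> ~record_inventory), and O(purge_cache) is already established, so O(~record_inventory).
Premise 2, O(~lock_door -> record_inventory), contraposes to O(~record_inventory -> lock_door); with O(~record_inventory) we get O(lock_door).
Premise 11 is O(lock_door -> delete_key); since O(lock_door), deontic closure gives O(delete_key).
Premise 6 is O(delete_key -> ~post_bond); since O(delete_key), deontic closure gives O(~post_bond).
The contrapositive of premise 10 (O(lower_boom -> post_bond)) is O(~post_bond -> ~lower_boom), and O(~post_bond) is already established, so O(~lower_boom).
So O(~lower_boom) holds, i.e. lower_boom is forbidden. None of the other listed options is forbidden under the premises.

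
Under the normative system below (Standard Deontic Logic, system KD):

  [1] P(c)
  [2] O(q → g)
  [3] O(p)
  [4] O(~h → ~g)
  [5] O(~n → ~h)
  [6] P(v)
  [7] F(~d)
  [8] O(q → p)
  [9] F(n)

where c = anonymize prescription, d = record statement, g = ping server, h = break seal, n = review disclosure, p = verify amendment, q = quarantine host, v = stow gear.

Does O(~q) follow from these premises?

Premise 9 is F(n), i.e. O(~n).
From O(~n) and premise 5, O(~n → ~h), we obtain O(~h).
Premise 4 is O(~h → ~g); since O(~h), deontic closure gives O(~g).
The contrapositive of premise 2 (O(q → g)) is O(~g → ~q), and O(~g) is already established, so O(~q).
Premises 1, 3, 6, 7, 8 do not contribute to this derivation.
So O(~q) follows.

Yes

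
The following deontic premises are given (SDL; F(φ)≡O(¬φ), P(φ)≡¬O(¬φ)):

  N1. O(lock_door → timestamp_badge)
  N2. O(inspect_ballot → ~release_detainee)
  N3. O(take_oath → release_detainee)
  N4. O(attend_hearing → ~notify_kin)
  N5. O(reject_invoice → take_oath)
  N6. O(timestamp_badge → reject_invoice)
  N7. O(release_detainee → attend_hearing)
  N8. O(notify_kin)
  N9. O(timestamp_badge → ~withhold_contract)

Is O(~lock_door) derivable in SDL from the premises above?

Premise 8 gives O(notify_kin).
Premise 4, O(attend_hearing → ~notify_kin), contraposes to O(notify_kin → ~attend_hearing); with O(notify_kin) we get O(~attend_hearing).
Premise 7, O(release_detainee → attend_hearing), contraposes to O(~attend_hearing → ~release_detainee); with O(~attend_hearing) we get O(~release_detainee).
Premise 3, O(take_oath → release_detainee), contraposes to O(~release_detainee → ~take_oath); with O(~release_detainee) we get O(~take_oath).
Premise 5 is O(reject_invoice → take_oath); contrapositively O(~take_oath → ~reject_invoice). Since O(~take_oath) holds, K gives O(~reject_invoice).
The contrapositive of premise 6 (O(timestamp_badge → reject_invoice)) is O(~reject_invoice → ~timestamp_badge), and O(~reject_invoice) is already established, so O(~timestamp_badge).
Premise 1, O(lock_door → timestamp_badge), contraposes to O(~timestamp_badge → ~lock_door); with O(~timestamp_badge) we get O(~lock_door).
Premises 2, 9 do not contribute to this derivation.
So O(~lock_door) follows.

Yes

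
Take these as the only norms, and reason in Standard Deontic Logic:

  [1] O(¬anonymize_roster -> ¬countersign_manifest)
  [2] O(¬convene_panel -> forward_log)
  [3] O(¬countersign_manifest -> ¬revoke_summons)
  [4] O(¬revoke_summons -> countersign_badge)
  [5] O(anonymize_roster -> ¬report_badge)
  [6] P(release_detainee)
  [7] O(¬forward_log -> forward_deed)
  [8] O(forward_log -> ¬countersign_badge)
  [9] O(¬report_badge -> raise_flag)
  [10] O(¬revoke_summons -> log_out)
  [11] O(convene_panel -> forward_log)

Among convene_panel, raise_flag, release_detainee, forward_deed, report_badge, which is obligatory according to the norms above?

raise_flag

By case analysis on convene_panel: premise 11 gives O(convene_panel -> forward_log) and premise 2 gives O(¬convene_panel -> forward_log), so O(forward_log) either way.
From O(forward_log) and premise 8, O(forward_log -> ¬countersign_badge), we obtain O(¬countersign_badge).
Premise 4, O(¬revoke_summons -> countersign_badge), contraposes to O(¬countersign_badge -> revoke_summons); with O(¬countersign_badge) we get O(revoke_summons).
The contrapositive of premise 3 (O(¬countersign_manifest -> ¬revoke_summons)) is O(revoke_summons -> countersign_manifest), and O(revoke_summons) is already established, so O(countersign_manifest).
Premise 1 is O(¬anonymize_roster -> ¬countersign_manifest); contrapositively O(countersign_manifest -> anonymize_roster). Since O(countersign_manifest) holds, K gives O(anonymize_roster).
Applying K to premise 5 (O(anonymize_roster -> ¬report_badge)) and O(anonymize_roster) yields O(¬report_badge).
From O(¬report_badge) and premise 9, O(¬report_badge -> raise_flag), we obtain O(raise_flag).
So O(raise_flag) holds — raise_flag is obligatory. None of the other listed options is made obligatory by any chain of premises.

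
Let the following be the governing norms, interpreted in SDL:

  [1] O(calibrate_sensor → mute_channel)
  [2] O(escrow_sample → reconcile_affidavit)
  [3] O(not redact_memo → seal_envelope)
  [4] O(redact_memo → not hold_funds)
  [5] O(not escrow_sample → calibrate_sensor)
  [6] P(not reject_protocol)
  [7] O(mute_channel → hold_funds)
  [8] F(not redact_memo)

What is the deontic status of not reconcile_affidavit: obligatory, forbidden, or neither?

Forbidden

Premise 8 is F(not redact_memo), i.e. O(redact_memo).
From O(redact_memo) and premise 4, O(redact_memo → not hold_funds), we obtain O(not hold_funds).
Premise 7 is O(mute_channel → hold_funds); contrapositively O(not hold_funds → not mute_channel). Since O(not hold_funds) holds, K gives O(not mute_channel).
Premise 1, O(calibrate_sensor → mute_channel), contraposes to O(not mute_channel → not calibrate_sensor); with O(not mute_channel) we get O(not calibrate_sensor).
The contrapositive of premise 5 (O(not escrow_sample → calibrate_sensor)) is O(not calibrate_sensor → escrow_sample), and O(not calibrate_sensor) is already established, so O(escrow_sample).
Premise 2 is O(escrow_sample → reconcile_affidavit); since O(escrow_sample), deontic closure gives O(reconcile_affidavit).
Premises 3, 6 do not contribute to this derivation.
Thus O(reconcile_affidavit), which is F(not reconcile_affidavit): not reconcile_affidavit is forbidden.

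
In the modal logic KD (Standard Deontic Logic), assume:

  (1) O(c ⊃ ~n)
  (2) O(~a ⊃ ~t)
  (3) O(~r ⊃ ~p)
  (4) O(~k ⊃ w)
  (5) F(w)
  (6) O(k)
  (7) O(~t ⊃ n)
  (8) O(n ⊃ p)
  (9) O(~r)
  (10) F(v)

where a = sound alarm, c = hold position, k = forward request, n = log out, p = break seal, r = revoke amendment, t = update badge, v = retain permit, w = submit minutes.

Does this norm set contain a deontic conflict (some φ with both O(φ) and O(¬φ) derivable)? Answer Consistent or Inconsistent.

Consistent

Premise 4 is O(~k ⊃ w), but O(~k) is not derivable from the premises, so it does not yield O(w).
So O(w) is not derivable, and the apparent clash with O(~w) does not arise.
A world satisfying every obligation exists (e.g. a=true, c=false, k=true, n=false, p=false, r=false, t=true, v=false, w=false); no atom is both obligatory and forbidden, so the set is consistent.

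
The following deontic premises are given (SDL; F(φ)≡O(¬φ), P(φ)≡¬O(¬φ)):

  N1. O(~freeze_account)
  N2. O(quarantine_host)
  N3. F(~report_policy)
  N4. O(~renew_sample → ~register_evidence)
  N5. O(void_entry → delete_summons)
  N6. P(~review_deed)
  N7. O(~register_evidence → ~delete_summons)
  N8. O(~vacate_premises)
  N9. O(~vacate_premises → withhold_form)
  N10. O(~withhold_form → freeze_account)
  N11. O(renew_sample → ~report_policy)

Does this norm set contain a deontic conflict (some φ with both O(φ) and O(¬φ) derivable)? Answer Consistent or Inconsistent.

Premise 10 is O(~withhold_form → freeze_account), but O(~withhold_form) is not derivable from the premises, so it does not yield O(freeze_account).
So O(freeze_account) is not derivable, and the apparent clash with O(~freeze_account) does not arise.
A world satisfying every obligation exists (e.g. delete_summons=false, freeze_account=false, quarantine_host=true, register_evidence=false, renew_sample=false, report_policy=true, review_deed=false, vacate_premises=false, void_entry=false, withhold_form=true); no atom is both obligatory and forbidden, so the set is consistent.

Consistent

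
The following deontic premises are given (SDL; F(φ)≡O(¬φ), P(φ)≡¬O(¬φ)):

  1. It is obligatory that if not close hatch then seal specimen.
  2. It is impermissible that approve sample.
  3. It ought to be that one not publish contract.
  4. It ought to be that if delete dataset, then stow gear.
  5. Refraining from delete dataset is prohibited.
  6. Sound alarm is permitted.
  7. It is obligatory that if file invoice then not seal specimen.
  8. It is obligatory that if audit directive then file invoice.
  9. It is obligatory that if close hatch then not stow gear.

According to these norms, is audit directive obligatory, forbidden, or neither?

Forbidden

Premise 5, F(¬delete_dataset), is equivalent to O(delete_dataset).
Applying K to premise 4 (O(delete_dataset → stow_gear)) and O(delete_dataset) yields O(stow_gear).
The contrapositive of premise 9 (O(close_hatch → ¬stow_gear)) is O(stow_gear → ¬close_hatch), and O(stow_gear) is already established, so O(¬close_hatch).
With premise 1, O(¬close_hatch → seal_specimen), the K-axiom yields O(seal_specimen).
Premise 7 is O(file_invoice → ¬seal_specimen); contrapositively O(seal_specimen → ¬file_invoice). Since O(seal_specimen) holds, K gives O(¬file_invoice).
The contrapositive of premise 8 (O(audit_directive → file_invoice)) is O(¬file_invoice → ¬audit_directive), and O(¬file_invoice) is already established, so O(¬audit_directive).
Premises 2, 3, 6 do not contribute to this derivation.
Thus O(¬audit_directive), which is F(audit_directive): audit_directive is forbidden.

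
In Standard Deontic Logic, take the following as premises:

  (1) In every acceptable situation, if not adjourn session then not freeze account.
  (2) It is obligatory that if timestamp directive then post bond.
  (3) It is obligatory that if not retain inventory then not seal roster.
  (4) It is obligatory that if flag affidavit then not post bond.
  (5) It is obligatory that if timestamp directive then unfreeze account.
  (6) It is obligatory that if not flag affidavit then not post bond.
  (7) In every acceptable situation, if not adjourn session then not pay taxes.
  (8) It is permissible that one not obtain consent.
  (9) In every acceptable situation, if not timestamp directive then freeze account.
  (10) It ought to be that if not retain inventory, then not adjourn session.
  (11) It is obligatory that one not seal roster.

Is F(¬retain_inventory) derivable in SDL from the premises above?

By case analysis on flag_affidavit: premise 4 gives O(flag_affidavit → ¬post_bond) and premise 6 gives O(¬flag_affidavit → ¬post_bond), so O(¬post_bond) either way.
Premise 2, O(timestamp_directive → post_bond), contraposes to O(¬post_bond → ¬timestamp_directive); with O(¬post_bond) we get O(¬timestamp_directive).
Premise 9 is O(¬timestamp_directive → freeze_account); since O(¬timestamp_directive), deontic closure gives O(freeze_account).
Premise 1 is O(¬adjourn_session → ¬freeze_account); contrapositively O(freeze_account → adjourn_session). Since O(freeze_account) holds, K gives O(adjourn_session).
Premise 10 is O(¬retain_inventory → ¬adjourn_session); contrapositively O(adjourn_session → retain_inventory). Since O(adjourn_session) holds, K gives O(retain_inventory).
Premises 3, 5, 7, 8, 11 do not contribute to this derivation.
So O(retain_inventory) holds, i.e. F(¬retain_inventory). The claim follows.

Yes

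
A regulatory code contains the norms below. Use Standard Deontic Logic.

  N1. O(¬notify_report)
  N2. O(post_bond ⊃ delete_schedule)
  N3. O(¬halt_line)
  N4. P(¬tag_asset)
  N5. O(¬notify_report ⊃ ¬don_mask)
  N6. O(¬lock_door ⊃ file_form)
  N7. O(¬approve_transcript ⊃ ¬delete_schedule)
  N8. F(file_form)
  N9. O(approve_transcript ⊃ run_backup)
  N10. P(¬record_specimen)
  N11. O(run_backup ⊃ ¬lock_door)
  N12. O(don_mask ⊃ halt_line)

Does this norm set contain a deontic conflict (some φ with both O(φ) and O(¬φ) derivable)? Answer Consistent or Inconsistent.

Consistent

Premise 12 is O(don_mask ⊃ halt_line), but O(don_mask) is not derivable from the premises, so it does not yield O(halt_line).
So O(halt_line) is not derivable, and the apparent clash with O(¬halt_line) does not arise.
A world satisfying every obligation exists (e.g. approve_transcript=false, delete_schedule=false, don_mask=false, file_form=false, halt_line=false, lock_door=true, notify_report=false, post_bond=false, record_specimen=false, run_backup=false, tag_asset=false); no atom is both obligatory and forbidden, so the set is consistent.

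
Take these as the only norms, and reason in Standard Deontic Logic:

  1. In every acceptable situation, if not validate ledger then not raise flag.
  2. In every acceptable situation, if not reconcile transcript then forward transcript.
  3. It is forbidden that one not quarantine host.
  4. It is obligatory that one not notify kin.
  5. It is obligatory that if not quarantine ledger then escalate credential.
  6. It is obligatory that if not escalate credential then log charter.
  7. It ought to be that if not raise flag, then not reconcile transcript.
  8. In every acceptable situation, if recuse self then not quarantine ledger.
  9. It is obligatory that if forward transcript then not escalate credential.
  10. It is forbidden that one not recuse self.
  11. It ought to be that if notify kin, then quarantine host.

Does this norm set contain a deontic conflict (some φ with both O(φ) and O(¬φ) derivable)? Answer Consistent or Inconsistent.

Premise 11 is O(notify_kin → quarantine_host); even if O(quarantine_host) held, inferring O(notify_kin) would be affirming the consequent — invalid.
So O(notify_kin) is not derivable, and the apparent clash with O(¬notify_kin) does not arise.
A world satisfying every obligation exists (e.g. escalate_credential=true, forward_transcript=false, log_charter=false, notify_kin=false, quarantine_host=true, quarantine_ledger=false, raise_flag=true, reconcile_transcript=true, recuse_self=true, validate_ledger=true); no atom is both obligatory and forbidden, so the set is consistent.

Consistent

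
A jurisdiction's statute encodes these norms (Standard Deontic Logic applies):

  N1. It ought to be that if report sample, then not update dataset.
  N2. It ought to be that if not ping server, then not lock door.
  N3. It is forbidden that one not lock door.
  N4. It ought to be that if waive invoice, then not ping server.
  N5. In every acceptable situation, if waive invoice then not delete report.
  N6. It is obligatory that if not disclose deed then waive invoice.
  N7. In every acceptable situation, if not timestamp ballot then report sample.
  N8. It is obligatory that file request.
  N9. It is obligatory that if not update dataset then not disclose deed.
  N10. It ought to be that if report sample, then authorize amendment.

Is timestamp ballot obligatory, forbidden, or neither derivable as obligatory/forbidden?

Premise 3, F(¬lock_door), is equivalent to O(lock_door).
Premise 2 is O(¬ping_server → ¬lock_door); contrapositively O(lock_door → ping_server). Since O(lock_door) holds, K gives O(ping_server).
The contrapositive of premise 4 (O(waive_invoice → ¬ping_server)) is O(ping_server → ¬waive_invoice), and O(ping_server) is already established, so O(¬waive_invoice).
Premise 6, O(¬disclose_deed → waive_invoice), contraposes to O(¬waive_invoice → disclose_deed); with O(¬waive_invoice) we get O(disclose_deed).
Premise 9 is O(¬update_dataset → ¬disclose_deed); contrapositively O(disclose_deed → update_dataset). Since O(disclose_deed) holds, K gives O(update_dataset).
Premise 1 is O(report_sample → ¬update_dataset); contrapositively O(update_dataset → ¬report_sample). Since O(update_dataset) holds, K gives O(¬report_sample).
Premise 7, O(¬timestamp_ballot → report_sample), contraposes to O(¬report_sample → timestamp_ballot); with O(¬report_sample) we get O(timestamp_ballot).
Premises 5, 8, 10 do not contribute to this derivation.
Hence timestamp_ballot is obligatory.

Obligatory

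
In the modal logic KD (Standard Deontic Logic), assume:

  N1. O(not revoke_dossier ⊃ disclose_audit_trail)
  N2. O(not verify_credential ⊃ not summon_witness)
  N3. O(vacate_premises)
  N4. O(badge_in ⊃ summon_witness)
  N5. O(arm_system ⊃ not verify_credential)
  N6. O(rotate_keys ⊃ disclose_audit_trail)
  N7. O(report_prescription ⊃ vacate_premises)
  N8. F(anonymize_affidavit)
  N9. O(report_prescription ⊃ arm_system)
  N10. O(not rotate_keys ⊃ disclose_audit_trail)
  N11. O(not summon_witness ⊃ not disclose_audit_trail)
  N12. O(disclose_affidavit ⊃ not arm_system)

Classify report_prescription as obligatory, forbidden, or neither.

Premises 10 and 6 cover both cases: O(not rotate_keys ⊃ disclose_audit_trail) and O(rotate_keys ⊃ disclose_audit_trail). Since not rotate_keys ∨ rotate_keys is a tautology, O(disclose_audit_trail) follows.
Premise 11 is O(not summon_witness ⊃ not disclose_audit_trail); contrapositively O(disclose_audit_trail ⊃ summon_witness). Since O(disclose_audit_trail) holds, K gives O(summon_witness).
Premise 2 is O(not verify_credential ⊃ not summon_witness); contrapositively O(summon_witness ⊃ verify_credential). Since O(summon_witness) holds, K gives O(verify_credential).
The contrapositive of premise 5 (O(arm_system ⊃ not verify_credential)) is O(verify_credential ⊃ not arm_system), and O(verify_credential) is already established, so O(not arm_system).
Premise 9, O(report_prescription ⊃ arm_system), contraposes to O(not arm_system ⊃ not report_prescription); with O(not arm_system) we get O(not report_prescription).
Premises 1, 3, 4, 7, 8, 12 do not contribute to this derivation.
Thus O(not report_prescription), which is F(report_prescription): report_prescription is forbidden.

Forbidden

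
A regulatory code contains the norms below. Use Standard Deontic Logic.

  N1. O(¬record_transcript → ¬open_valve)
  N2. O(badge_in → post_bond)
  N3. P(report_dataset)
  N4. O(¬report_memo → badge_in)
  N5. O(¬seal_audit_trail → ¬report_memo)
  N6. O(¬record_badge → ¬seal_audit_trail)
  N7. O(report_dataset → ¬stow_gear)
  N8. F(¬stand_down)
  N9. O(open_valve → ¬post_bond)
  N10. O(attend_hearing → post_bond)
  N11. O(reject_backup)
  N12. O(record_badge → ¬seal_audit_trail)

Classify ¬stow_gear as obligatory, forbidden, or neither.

Premise 7 is O(report_dataset → ¬stow_gear), but O(report_dataset) is not derivable from the premises (the permission P(report_dataset) asserts only ¬O(¬report_dataset), not O(report_dataset)), so it does not yield O(¬stow_gear).
No premise or chain of K-axiom applications forces O(¬stow_gear), and none forces O(stow_gear). So ¬stow_gear is neither obligatory nor forbidden under these norms.

Neither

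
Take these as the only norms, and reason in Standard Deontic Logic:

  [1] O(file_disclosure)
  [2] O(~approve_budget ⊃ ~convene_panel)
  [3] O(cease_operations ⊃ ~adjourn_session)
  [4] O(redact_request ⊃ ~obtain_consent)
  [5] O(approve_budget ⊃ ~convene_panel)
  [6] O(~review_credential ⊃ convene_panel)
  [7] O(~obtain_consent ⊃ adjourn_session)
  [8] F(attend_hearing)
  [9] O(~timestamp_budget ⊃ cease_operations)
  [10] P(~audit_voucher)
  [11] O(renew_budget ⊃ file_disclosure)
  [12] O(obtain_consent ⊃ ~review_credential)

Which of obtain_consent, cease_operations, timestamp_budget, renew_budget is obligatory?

Premises 2 and 5 cover both cases: O(~approve_budget ⊃ ~convene_panel) and O(approve_budget ⊃ ~convene_panel). Since ~approve_budget ∨ approve_budget is a tautology, O(~convene_panel) follows.
Premise 6, O(~review_credential ⊃ convene_panel), contraposes to O(~convene_panel ⊃ review_credential); with O(~convene_panel) we get O(review_credential).
The contrapositive of premise 12 (O(obtain_consent ⊃ ~review_credential)) is O(review_credential ⊃ ~obtain_consent), and O(review_credential) is already established, so O(~obtain_consent).
From O(~obtain_consent) and premise 7, O(~obtain_consent ⊃ adjourn_session), we obtain O(adjourn_session).
Premise 3, O(cease_operations ⊃ ~adjourn_session), contraposes to O(adjourn_session ⊃ ~cease_operations); with O(adjourn_session) we get O(~cease_operations).
Premise 9 is O(~timestamp_budget ⊃ cease_operations); contrapositively O(~cease_operations ⊃ timestamp_budget). Since O(~cease_operations) holds, K gives O(timestamp_budget).
So O(timestamp_budget) holds — timestamp_budget is obligatory. None of the other listed options is made obligatory by any chain of premises.

timestamp_budget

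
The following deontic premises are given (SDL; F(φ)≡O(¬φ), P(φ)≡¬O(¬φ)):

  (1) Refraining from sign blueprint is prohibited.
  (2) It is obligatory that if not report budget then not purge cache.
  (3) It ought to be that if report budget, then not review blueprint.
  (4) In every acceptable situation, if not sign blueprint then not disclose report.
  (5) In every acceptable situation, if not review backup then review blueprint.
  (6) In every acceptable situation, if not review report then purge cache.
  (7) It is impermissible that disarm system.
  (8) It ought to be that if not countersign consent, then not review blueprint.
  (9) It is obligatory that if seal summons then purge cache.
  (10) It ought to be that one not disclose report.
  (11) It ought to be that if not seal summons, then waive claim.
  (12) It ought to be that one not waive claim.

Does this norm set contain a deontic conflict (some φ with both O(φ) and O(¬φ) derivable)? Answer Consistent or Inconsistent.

Consistent

Premise 4 is O(¬sign_blueprint → ¬disclose_report); even if O(¬disclose_report) held, inferring O(¬sign_blueprint) would be affirming the consequent — invalid.
So O(¬sign_blueprint) is not derivable, and the apparent clash with O(sign_blueprint) does not arise.
A world satisfying every obligation exists (e.g. countersign_consent=false, disarm_system=false, disclose_report=false, purge_cache=true, report_budget=true, review_backup=true, review_blueprint=false, review_report=false, seal_summons=true, sign_blueprint=true, waive_claim=false); no atom is both obligatory and forbidden, so the set is consistent.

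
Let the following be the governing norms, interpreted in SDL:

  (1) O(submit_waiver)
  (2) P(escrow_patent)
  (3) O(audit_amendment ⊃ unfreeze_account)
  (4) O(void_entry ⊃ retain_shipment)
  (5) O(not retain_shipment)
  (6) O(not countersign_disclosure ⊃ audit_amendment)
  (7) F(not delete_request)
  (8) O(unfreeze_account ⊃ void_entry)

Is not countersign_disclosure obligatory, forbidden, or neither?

Premise 5 gives O(not retain_shipment).
Premise 4 is O(void_entry ⊃ retain_shipment); contrapositively O(not retain_shipment ⊃ not void_entry). Since O(not retain_shipment) holds, K gives O(not void_entry).
Premise 8 is O(unfreeze_account ⊃ void_entry); contrapositively O(not void_entry ⊃ not unfreeze_account). Since O(not void_entry) holds, K gives O(not unfreeze_account).
The contrapositive of premise 3 (O(audit_amendment ⊃ unfreeze_account)) is O(not unfreeze_account ⊃ not audit_amendment), and O(not unfreeze_account) is already established, so O(not audit_amendment).
Premise 6, O(not countersign_disclosure ⊃ audit_amendment), contraposes to O(not audit_amendment ⊃ countersign_disclosure); with O(not audit_amendment) we get O(countersign_disclosure).
Premises 1, 2, 7 do not contribute to this derivation.
Thus O(countersign_disclosure), which is F(not countersign_disclosure): not countersign_disclosure is forbidden.

Forbidden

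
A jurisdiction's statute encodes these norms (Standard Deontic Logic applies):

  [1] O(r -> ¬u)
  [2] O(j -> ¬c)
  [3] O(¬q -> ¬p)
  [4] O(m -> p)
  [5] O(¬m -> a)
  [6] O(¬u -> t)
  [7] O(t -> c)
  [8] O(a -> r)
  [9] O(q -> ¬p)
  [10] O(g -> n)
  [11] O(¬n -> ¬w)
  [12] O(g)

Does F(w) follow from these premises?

Premise 11 is O(¬n -> ¬w), but O(¬n) is not derivable from the premises, so it does not yield O(¬w).
No other premise forces O(¬w). An ideal world satisfying every premise can still have w true, so F(w) is not derivable.

No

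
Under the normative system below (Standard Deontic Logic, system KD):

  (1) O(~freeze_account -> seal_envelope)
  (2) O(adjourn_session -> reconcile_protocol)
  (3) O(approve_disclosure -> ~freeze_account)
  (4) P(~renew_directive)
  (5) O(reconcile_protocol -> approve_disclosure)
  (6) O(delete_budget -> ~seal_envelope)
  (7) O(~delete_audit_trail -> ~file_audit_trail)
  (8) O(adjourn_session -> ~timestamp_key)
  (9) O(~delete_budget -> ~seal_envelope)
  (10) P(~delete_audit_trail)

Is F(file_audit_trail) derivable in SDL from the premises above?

Premise 7 is O(~delete_audit_trail -> ~file_audit_trail), but O(~delete_audit_trail) is not derivable from the premises (the permission P(~delete_audit_trail) asserts only ~O(delete_audit_trail), not O(~delete_audit_trail)), so it does not yield O(~file_audit_trail).
No other premise forces O(~file_audit_trail). An ideal world satisfying every premise can still have file_audit_trail true, so F(file_audit_trail) is not derivable.

No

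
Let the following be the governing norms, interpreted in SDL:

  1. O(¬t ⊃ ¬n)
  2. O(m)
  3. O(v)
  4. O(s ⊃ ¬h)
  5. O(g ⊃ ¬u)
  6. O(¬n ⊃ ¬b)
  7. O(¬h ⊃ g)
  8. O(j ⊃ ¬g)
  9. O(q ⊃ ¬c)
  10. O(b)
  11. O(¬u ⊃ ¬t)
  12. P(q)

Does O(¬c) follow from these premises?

Premise 9 is O(q ⊃ ¬c), but O(q) is not derivable from the premises (the permission P(q) asserts only ¬O(¬q), not O(q)), so it does not yield O(¬c).
No other premise forces O(¬c). An ideal world satisfying every premise can still have ¬c false, so O(¬c) is not derivable.

No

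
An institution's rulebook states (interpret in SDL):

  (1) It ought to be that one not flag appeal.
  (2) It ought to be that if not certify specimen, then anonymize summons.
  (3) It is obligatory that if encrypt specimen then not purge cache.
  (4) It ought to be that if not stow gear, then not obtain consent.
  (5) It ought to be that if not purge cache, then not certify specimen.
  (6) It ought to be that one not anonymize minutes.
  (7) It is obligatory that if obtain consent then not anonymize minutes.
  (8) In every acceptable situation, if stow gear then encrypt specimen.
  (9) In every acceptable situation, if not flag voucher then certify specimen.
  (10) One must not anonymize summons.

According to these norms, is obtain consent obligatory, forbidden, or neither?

Forbidden

F(anonymize_summons) at premise 10 means O(¬anonymize_summons).
Premise 2 is O(¬certify_specimen → anonymize_summons); contrapositively O(¬anonymize_summons → certify_specimen). Since O(¬anonymize_summons) holds, K gives O(certify_specimen).
Premise 5 is O(¬purge_cache → ¬certify_specimen); contrapositively O(certify_specimen → purge_cache). Since O(certify_specimen) holds, K gives O(purge_cache).
Premise 3, O(encrypt_specimen → ¬purge_cache), contraposes to O(purge_cache → ¬encrypt_specimen); with O(purge_cache) we get O(¬encrypt_specimen).
Premise 8, O(stow_gear → encrypt_specimen), contraposes to O(¬encrypt_specimen → ¬stow_gear); with O(¬encrypt_specimen) we get O(¬stow_gear).
With premise 4, O(¬stow_gear → ¬obtain_consent), the K-axiom yields O(¬obtain_consent).
Premises 1, 6, 7, 9 do not contribute to this derivation.
Thus O(¬obtain_consent), which is F(obtain_consent): obtain_consent is forbidden.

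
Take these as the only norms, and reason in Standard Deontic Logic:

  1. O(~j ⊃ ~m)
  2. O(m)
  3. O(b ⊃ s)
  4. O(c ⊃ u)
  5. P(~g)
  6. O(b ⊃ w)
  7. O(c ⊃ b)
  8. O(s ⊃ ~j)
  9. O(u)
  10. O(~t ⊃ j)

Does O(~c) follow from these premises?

From premise 2 we have O(m).
Premise 1, O(~j ⊃ ~m), contraposes to O(m ⊃ j); with O(m) we get O(j).
Premise 8 is O(s ⊃ ~j); contrapositively O(j ⊃ ~s). Since O(j) holds, K gives O(~s).
Premise 3 is O(b ⊃ s); contrapositively O(~s ⊃ ~b). Since O(~s) holds, K gives O(~b).
The contrapositive of premise 7 (O(c ⊃ b)) is O(~b ⊃ ~c), and O(~b) is already established, so O(~c).
Premises 4, 5, 6, 9, 10 do not contribute to this derivation.
So O(~c) follows.

Yes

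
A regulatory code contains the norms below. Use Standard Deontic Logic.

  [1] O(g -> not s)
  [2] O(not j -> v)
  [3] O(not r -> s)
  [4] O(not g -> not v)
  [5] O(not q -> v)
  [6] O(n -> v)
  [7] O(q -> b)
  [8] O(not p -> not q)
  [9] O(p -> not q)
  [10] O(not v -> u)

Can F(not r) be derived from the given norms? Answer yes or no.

Premises 8 and 9 cover both cases: O(not p -> not q) and O(p -> not q). Since not p ∨ p is a tautology, O(not q) follows.
With premise 5, O(not q -> v), the K-axiom yields O(v).
Premise 4, O(not g -> not v), contraposes to O(v -> g); with O(v) we get O(g).
From O(g) and premise 1, O(g -> not s), we obtain O(not s).
Premise 3 is O(not r -> s); contrapositively O(not s -> r). Since O(not s) holds, K gives O(r).
Premises 2, 6, 7, 10 do not contribute to this derivation.
So O(r) holds, i.e. F(not r). The claim follows.

Yes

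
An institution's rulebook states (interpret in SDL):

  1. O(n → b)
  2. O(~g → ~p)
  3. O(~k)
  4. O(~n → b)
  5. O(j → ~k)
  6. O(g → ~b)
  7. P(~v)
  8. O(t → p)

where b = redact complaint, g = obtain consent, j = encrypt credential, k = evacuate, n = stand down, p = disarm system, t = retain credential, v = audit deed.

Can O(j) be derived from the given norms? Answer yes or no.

No

Premise 5 is O(j → ~k); even if O(~k) held, inferring O(j) would be affirming the consequent — invalid.
No other premise forces O(j). An ideal world satisfying every premise can still have j false, so O(j) is not derivable.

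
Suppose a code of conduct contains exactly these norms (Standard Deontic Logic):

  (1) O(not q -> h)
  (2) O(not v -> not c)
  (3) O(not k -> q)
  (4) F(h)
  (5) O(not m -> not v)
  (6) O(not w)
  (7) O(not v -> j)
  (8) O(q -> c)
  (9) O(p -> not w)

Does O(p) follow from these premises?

No

Premise 9 is O(p -> not w); even if O(not w) held, inferring O(p) would be affirming the consequent — invalid.
No other premise forces O(p). An ideal world satisfying every premise can still have p false, so O(p) is not derivable.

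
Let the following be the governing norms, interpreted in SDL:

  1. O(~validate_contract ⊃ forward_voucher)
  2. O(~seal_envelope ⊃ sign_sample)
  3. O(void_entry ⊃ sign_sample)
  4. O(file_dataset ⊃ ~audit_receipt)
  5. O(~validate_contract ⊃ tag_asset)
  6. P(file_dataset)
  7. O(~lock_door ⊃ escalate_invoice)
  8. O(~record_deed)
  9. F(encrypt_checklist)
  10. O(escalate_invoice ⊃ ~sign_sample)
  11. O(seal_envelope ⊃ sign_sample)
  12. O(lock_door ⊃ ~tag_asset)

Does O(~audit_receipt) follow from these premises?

No

Premise 4 is O(file_dataset ⊃ ~audit_receipt), but O(file_dataset) is not derivable from the premises (the permission P(file_dataset) asserts only ~O(~file_dataset), not O(file_dataset)), so it does not yield O(~audit_receipt).
No other premise forces O(~audit_receipt). An ideal world satisfying every premise can still have ~audit_receipt false, so O(~audit_receipt) is not derivable.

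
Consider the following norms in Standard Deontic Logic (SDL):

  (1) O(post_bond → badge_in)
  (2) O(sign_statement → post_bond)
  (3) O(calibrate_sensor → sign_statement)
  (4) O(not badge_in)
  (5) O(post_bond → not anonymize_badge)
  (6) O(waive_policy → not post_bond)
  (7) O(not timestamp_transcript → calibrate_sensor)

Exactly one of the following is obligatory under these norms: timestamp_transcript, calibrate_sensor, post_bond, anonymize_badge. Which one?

timestamp_transcript

Premise 4 states O(not badge_in) outright.
Premise 1, O(post_bond → badge_in), contraposes to O(not badge_in → not post_bond); with O(not badge_in) we get O(not post_bond).
The contrapositive of premise 2 (O(sign_statement → post_bond)) is O(not post_bond → not sign_statement), and O(not post_bond) is already established, so O(not sign_statement).
Premise 3, O(calibrate_sensor → sign_statement), contraposes to O(not sign_statement → not calibrate_sensor); with O(not sign_statement) we get O(not calibrate_sensor).
Premise 7 is O(not timestamp_transcript → calibrate_sensor); contrapositively O(not calibrate_sensor → timestamp_transcript). Since O(not calibrate_sensor) holds, K gives O(timestamp_transcript).
So O(timestamp_transcript) holds — timestamp_transcript is obligatory. None of the other listed options is made obligatory by any chain of premises.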